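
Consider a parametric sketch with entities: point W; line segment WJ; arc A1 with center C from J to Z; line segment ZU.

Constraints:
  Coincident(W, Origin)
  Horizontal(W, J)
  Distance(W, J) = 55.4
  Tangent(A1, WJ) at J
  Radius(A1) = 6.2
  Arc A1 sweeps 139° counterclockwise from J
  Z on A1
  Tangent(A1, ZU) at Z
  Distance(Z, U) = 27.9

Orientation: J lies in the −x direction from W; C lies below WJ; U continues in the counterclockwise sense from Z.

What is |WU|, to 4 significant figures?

48.24

W is at the origin; WJ is horizontal with |WJ| = 55.4 and J on the −x side, so J = (-55.40, 0.000). Tangency of A1 to WJ means the radius CJ is perpendicular to WJ, so C = J + (0, -6.2) = (-55.40, -6.200). On A1, J sits at bearing 90° from C; a 139° counterclockwise sweep puts Z at bearing 229°, so Z = C + 6.2·(cos 229°, sin 229°) = (-59.47, -10.88). Since A1 is tangent to ZU there, CZ ⟂ ZU, so ZU runs along (−sin 229°, cos 229°); with |ZU| = 27.9, U = (-38.41, -29.18). Then |WU| = |U − W| = 48.24.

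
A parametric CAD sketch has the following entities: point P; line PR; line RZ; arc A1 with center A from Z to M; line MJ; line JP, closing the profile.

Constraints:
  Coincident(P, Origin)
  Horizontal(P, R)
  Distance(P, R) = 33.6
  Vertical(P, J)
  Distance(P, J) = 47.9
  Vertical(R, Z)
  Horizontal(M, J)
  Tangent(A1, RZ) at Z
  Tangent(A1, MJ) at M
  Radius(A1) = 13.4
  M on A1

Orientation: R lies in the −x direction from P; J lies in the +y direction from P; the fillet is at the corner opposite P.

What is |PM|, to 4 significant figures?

51.99

The virtual corner opposite P is at (-33.60, 47.90). Tangency of A1 to RZ means the radius AZ is perpendicular to RZ and A1 meets MJ tangentially, so AM is at right angles to MJ, with radius 13.4, so the center A sits 13.4 in from both sides at A = (-20.20, 34.50). That places the tangent points at Z = (-33.60, 34.50) on RZ and M = (-20.20, 47.90) on MJ. Then |PM| = |M − P| = 51.99.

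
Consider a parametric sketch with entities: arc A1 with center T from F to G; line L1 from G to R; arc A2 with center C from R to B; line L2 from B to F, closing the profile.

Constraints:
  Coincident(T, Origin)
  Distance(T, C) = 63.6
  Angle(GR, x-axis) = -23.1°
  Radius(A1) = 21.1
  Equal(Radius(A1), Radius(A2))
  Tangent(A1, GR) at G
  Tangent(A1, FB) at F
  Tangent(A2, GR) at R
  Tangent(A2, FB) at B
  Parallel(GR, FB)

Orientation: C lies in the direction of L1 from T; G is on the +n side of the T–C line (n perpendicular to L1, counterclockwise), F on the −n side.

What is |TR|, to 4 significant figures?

67.01

The slot axis is L1's direction at -23.1°, so u = (cos -23.1°, sin -23.1°) = (0.9198, -0.3923) and n = (−sin -23.1°, cos -23.1°) = (0.3923, 0.9198). T is at the origin and C lies 63.6 along u from T, so C = 63.6·u = (58.50, -24.95). Tangency of A1 to both parallel lines with radius 21.1 puts G and F at T ± 21.1·n: G = (8.278, 19.41), F = (-8.278, -19.41). Equal radii place R and B the same way about C: R = C + 21.1·n = (66.78, -5.544), B = C − 21.1·n = (50.22, -44.36). Then |TR| = |R − T| = 67.01.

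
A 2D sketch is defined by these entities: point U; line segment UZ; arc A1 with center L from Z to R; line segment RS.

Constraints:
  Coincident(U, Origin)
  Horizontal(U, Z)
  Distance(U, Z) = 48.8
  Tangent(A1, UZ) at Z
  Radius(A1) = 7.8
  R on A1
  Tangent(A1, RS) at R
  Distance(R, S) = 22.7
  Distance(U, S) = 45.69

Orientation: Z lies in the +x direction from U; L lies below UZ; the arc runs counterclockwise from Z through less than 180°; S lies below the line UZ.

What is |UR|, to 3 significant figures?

41.6

Checks: |LZ| = 7.800 ✓; |LR| = 7.800 ✓; ∠(LR, RS) = 90.00° ✓; |RS| = 22.70 ✓; |US| = 45.69 ✓.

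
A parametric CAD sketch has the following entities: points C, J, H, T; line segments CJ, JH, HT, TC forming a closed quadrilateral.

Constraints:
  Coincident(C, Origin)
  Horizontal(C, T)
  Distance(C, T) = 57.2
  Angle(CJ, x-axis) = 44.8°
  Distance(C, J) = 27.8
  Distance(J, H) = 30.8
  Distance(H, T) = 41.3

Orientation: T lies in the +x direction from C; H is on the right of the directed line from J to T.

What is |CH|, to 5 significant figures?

20.675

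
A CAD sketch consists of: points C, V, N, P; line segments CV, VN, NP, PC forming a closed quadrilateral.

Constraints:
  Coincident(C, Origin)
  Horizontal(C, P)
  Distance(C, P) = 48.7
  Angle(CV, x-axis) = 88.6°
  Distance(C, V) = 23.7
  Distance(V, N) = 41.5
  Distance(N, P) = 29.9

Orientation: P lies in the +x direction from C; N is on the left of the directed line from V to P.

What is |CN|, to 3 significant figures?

50.9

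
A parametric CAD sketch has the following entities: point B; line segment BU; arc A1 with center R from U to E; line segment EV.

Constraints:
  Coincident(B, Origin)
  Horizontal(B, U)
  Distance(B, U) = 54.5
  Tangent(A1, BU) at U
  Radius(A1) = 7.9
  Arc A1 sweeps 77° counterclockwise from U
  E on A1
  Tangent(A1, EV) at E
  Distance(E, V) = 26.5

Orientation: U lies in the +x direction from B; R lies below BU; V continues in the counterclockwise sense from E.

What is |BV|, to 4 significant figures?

51.85

B is at the origin; BU is horizontal with |BU| = 54.5 and U on the +x side, so U = (54.50, 0.000). Since A1 is tangent to BU there, RU ⟂ BU, so R = U + (0, -7.9) = (54.50, -7.900). On A1, U sits at bearing 90° from R; a 77° counterclockwise sweep puts E at bearing 167°, so E = R + 7.9·(cos 167°, sin 167°) = (46.80, -6.123). A1 meets EV tangentially, so RE is at right angles to EV, so EV runs along (−sin 167°, cos 167°); with |EV| = 26.5, V = (40.84, -31.94). Then |BV| = |V − B| = 51.85.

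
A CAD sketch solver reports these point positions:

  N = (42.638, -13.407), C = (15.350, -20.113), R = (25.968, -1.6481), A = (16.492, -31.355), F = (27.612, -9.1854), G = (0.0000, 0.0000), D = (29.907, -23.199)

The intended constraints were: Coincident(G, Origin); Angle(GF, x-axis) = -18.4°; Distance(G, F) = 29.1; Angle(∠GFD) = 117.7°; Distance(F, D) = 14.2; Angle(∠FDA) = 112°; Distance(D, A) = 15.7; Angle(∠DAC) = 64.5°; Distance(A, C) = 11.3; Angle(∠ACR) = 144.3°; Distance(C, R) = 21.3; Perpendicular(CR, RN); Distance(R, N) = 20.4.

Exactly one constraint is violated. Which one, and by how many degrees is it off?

Perpendicular(CR, RN) — off by 5.30°.

G = (0.00, 0.00) ✓; GF at -18.40° ✓; |GF| = 29.10 ✓; ∠GFD = 117.7° ✓; |FD| = 14.20 ✓; ∠FDA = 112.0° ✓; |DA| = 15.70 ✓; ∠DAC = 64.50° ✓; |AC| = 11.30 ✓; ∠ACR = 144.3° ✓; |CR| = 21.30 ✓; ∠(CR, RN) = 95.30° ✗; |RN| = 20.40 ✓.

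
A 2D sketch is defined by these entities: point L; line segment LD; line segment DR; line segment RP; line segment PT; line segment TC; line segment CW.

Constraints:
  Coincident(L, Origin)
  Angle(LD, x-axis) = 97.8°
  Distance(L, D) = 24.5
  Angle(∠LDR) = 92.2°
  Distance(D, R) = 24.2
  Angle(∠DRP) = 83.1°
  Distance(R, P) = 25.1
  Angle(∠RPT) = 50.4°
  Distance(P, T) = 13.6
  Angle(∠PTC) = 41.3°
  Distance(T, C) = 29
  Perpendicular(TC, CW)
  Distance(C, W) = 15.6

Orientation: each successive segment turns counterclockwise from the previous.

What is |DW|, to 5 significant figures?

51.450

L is at the origin; LD runs at 97.8° with length 24.5, so D = (-3.3250, 24.273). ∠LDR = 92.2° gives DR at -174.40° from the x-axis; with |DR| = 24.2, R = (-27.410, 21.912). ∠DRP = 83.1° gives RP at -77.500° from the x-axis; with |RP| = 25.1, P = (-21.977, -2.5932). ∠RPT = 50.4° gives PT at 52.100° from the x-axis; with |PT| = 13.6, T = (-13.623, 8.1383). ∠PTC = 41.3° gives TC at -169.20° from the x-axis; with |TC| = 29.0, C = (-42.109, 2.7043). The perpendicularity gives CW at right angles to TC, so CW runs at -79.200°; with |CW| = 15.6, W = (-39.186, -12.619). Then |DW| = |W − D| = 51.450.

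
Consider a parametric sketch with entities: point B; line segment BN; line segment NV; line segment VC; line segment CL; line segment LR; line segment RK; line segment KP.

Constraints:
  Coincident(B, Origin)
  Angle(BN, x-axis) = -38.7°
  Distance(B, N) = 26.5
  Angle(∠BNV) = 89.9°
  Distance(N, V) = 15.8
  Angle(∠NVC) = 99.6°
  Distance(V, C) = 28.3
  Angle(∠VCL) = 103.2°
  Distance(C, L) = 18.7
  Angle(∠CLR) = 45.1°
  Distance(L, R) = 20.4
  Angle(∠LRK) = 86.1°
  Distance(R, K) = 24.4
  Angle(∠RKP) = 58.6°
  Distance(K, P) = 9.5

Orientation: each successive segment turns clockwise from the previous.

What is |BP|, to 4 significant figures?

25.45

∠LRK = 86.1° gives RK at -154.8° from the x-axis; with |RK| = 24.4, K = (-20.92, -25.31). ∠RKP = 58.6° gives KP at 83.80° from the x-axis; with |KP| = 9.5, P = (-19.90, -15.87). Then |BP| = |P − B| = 25.45.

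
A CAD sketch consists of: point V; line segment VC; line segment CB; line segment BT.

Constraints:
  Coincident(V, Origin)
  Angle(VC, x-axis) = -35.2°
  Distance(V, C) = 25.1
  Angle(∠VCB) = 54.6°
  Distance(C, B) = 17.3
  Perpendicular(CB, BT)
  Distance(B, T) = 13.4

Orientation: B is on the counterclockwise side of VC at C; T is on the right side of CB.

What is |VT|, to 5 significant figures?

33.972

V is at the origin; VC runs at -35.2° with length 25.1, so C = 25.1·(cos -35.2°, sin -35.2°) = (20.510, -14.468). ∠VCB = 54.6°, so CB runs at -35.2° + (180° − 54.6°) = 90.200° from the x-axis; with |CB| = 17.3, B = C + 17.3·(cos 90.200°, sin 90.200°) = (20.450, 2.8314). CB ⟂ BT; with |BT| = 13.4 on the right of CB, T = B + 13.4·(0.99999, 0.0034907) = (33.850, 2.8782). Then |VT| = |T − V| = 33.972.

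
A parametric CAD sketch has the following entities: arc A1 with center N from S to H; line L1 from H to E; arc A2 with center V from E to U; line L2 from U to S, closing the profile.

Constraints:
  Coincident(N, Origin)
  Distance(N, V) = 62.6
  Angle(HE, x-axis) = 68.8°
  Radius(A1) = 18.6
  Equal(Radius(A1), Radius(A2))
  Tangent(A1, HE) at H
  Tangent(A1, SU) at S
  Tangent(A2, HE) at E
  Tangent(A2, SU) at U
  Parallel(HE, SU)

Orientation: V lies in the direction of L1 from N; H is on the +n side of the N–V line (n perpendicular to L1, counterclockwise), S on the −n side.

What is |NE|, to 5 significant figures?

65.305

The slot axis is L1's direction at 68.8°, so u = (cos 68.8°, sin 68.8°) = (0.36162, 0.93232) and n = (−sin 68.8°, cos 68.8°) = (-0.93232, 0.36162). N is at the origin and V lies 62.6 along u from N, so V = 62.6·u = (22.638, 58.363). Tangency of A1 to both parallel lines with radius 18.6 puts H and S at N ± 18.6·n: H = (-17.341, 6.7262), S = (17.341, -6.7262). Equal radii place E and U the same way about V: E = V + 18.6·n = (5.2965, 65.090), U = V − 18.6·n = (39.979, 51.637). Then |NE| = |E − N| = 65.305.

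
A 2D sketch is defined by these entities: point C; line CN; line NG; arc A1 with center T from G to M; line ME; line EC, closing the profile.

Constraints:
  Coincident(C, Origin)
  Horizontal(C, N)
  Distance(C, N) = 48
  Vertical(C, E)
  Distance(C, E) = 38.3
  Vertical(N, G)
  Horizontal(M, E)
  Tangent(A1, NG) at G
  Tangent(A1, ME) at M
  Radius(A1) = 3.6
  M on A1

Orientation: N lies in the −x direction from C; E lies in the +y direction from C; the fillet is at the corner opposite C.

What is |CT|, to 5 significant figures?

56.351

C is at the origin; CN is horizontal with |CN| = 48.0 and N on the −x side, so N = (-48.000, 0.0000). C and E share the same x with |CE| = 38.3 and E on the +y side, so E = (0.0000, 38.300). The virtual corner opposite C is at (-48.000, 38.300). The tangent condition forces TG to be normal to NG and since A1 is tangent to ME there, TM ⟂ ME, with radius 3.6, so the center T sits 3.6 in from both sides at T = (-44.400, 34.700). Then |CT| = |T − C| = 56.351.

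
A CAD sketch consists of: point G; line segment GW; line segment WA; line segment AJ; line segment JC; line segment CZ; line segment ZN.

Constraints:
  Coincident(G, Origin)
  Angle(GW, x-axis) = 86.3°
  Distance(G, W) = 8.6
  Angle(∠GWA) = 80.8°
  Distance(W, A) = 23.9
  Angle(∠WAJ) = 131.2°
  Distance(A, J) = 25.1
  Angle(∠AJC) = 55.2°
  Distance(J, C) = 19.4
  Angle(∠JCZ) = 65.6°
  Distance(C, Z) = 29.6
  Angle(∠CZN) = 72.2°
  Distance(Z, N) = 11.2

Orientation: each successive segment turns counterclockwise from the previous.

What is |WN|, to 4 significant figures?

39.39

G is at the origin; GW runs at 86.3° with length 8.6, so W = (0.5550, 8.582). ∠GWA = 80.8° gives WA at -174.5° from the x-axis; with |WA| = 23.9, A = (-23.23, 6.291). ∠WAJ = 131.2° gives AJ at -125.7° from the x-axis; with |AJ| = 25.1, J = (-37.88, -14.09). ∠AJC = 55.2° gives JC at -0.9000° from the x-axis; with |JC| = 19.4, C = (-18.48, -14.40). ∠JCZ = 65.6° gives CZ at 113.5° from the x-axis; with |CZ| = 29.6, Z = (-30.29, 12.75). ∠CZN = 72.2° gives ZN at -138.7° from the x-axis; with |ZN| = 11.2, N = (-38.70, 5.356). Then |WN| = |N − W| = 39.39.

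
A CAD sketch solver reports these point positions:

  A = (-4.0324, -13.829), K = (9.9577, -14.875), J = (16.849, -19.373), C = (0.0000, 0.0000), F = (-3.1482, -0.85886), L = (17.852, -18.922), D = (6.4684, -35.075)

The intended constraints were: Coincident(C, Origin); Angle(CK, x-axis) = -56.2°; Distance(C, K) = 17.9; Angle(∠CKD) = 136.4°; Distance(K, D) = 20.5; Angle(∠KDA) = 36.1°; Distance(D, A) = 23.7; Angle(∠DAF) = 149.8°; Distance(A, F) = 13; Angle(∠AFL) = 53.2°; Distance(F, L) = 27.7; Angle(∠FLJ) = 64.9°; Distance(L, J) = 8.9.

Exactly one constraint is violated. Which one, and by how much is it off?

Distance(L, J) = 8.9 — off by 7.80.

C = (0.00, 0.00) ✓; CK at -56.20° ✓; |CK| = 17.90 ✓; ∠CKD = 136.4° ✓; |KD| = 20.50 ✓; ∠KDA = 36.10° ✓; |DA| = 23.70 ✓; ∠DAF = 149.8° ✓; |AF| = 13.00 ✓; ∠AFL = 53.20° ✓; |FL| = 27.70 ✓; ∠FLJ = 64.91° ✓; |LJ| = 1.100 ✗.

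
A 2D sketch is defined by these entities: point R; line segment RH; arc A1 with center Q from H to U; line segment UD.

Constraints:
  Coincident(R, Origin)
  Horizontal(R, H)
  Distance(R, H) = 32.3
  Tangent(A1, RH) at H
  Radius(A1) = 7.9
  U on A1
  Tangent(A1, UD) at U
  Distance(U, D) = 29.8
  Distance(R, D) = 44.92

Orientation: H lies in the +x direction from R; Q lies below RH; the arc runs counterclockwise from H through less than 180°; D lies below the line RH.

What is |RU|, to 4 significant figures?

25.65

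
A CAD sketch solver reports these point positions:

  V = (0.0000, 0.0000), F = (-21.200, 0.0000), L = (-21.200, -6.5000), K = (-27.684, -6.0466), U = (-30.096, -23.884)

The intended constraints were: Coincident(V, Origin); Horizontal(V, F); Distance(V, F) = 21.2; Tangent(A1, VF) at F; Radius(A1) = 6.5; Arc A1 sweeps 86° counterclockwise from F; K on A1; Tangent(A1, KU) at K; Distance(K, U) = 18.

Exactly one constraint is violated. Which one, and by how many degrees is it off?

Tangent(A1, KU) at K — off by 3.70°.

V = (0.00, 0.00) ✓; V.y = 0.00, F.y = 0.00 ✓; |VF| = 21.20 ✓; ∠(LF, FV) = 90.00° ✓; |LF| = 6.500 ✓; bearing(L→K) − bearing(L→F) = 86.00° ✓; |LK| = 6.500 ✓; ∠(LK, KU) = 93.70° ✗; |KU| = 18.00 ✓.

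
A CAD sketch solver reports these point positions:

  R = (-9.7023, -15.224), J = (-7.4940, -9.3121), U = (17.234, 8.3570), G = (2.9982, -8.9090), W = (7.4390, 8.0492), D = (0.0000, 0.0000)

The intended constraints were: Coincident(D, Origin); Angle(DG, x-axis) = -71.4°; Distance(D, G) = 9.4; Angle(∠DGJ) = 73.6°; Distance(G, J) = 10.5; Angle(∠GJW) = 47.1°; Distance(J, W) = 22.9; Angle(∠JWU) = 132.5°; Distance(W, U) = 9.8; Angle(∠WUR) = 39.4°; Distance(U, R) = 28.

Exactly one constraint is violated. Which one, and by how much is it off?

Distance(U, R) = 28 — off by 7.80.

D = (0.00, 0.00) ✓; DG at -71.40° ✓; |DG| = 9.400 ✓; ∠DGJ = 73.60° ✓; |GJ| = 10.50 ✓; ∠GJW = 47.10° ✓; |JW| = 22.90 ✓; ∠JWU = 132.5° ✓; |WU| = 9.800 ✓; ∠WUR = 39.40° ✓; |UR| = 35.80 ✗.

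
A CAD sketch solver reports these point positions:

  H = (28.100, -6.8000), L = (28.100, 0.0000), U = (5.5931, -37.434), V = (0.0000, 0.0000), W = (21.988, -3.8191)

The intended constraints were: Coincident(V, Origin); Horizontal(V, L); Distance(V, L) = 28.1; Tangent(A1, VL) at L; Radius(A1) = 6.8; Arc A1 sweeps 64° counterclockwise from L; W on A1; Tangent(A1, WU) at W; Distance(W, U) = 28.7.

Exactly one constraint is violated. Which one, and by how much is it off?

Distance(W, U) = 28.7 — off by 8.70.

V = (0.00, 0.00) ✓; V.y = 0.00, L.y = 0.00 ✓; |VL| = 28.10 ✓; ∠(HL, LV) = 90.00° ✓; |HL| = 6.800 ✓; bearing(H→W) − bearing(H→L) = 64.00° ✓; |HW| = 6.800 ✓; ∠(HW, WU) = 90.00° ✓; |WU| = 37.40 ✗.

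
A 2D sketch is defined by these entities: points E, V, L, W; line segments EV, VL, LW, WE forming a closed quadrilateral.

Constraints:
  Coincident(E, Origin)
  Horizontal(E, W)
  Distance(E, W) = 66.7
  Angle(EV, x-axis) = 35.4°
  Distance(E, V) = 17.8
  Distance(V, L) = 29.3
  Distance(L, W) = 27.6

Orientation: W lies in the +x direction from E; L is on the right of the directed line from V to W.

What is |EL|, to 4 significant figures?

39.85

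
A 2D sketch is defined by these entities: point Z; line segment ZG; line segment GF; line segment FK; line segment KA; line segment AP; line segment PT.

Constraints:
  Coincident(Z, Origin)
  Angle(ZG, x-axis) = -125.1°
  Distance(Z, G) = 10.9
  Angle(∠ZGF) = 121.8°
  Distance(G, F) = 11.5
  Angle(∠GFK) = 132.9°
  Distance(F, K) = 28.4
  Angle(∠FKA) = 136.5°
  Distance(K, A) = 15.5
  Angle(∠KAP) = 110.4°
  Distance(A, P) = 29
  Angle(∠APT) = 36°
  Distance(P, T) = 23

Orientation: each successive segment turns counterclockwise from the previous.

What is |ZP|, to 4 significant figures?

37.98

Z is at the origin; ZG runs at -125.1° with length 10.9, so G = (-6.268, -8.918). ∠ZGF = 121.8° gives GF at -66.90° from the x-axis; with |GF| = 11.5, F = (-1.756, -19.50). ∠GFK = 132.9° gives FK at -19.80° from the x-axis; with |FK| = 28.4, K = (24.97, -29.12). ∠FKA = 136.5° gives KA at 23.70° from the x-axis; with |KA| = 15.5, A = (39.16, -22.89). ∠KAP = 110.4° gives AP at 93.30° from the x-axis; with |AP| = 29.0, P = (37.49, 6.066). Then |ZP| = |P − Z| = 37.98.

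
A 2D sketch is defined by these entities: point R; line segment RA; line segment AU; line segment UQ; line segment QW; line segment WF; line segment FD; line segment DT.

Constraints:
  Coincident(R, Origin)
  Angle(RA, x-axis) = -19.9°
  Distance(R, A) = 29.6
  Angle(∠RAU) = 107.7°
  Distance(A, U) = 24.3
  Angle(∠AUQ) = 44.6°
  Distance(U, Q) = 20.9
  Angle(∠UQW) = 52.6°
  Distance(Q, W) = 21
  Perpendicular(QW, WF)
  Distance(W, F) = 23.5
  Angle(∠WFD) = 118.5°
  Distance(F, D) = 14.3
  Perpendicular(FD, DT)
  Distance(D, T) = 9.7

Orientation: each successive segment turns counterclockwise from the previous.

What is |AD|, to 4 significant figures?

38.53

R is at the origin; RA runs at -19.9° with length 29.6, so A = (27.83, -10.08). ∠RAU = 107.7° gives AU at 52.40° from the x-axis; with |AU| = 24.3, U = (42.66, 9.177). ∠AUQ = 44.6° gives UQ at -172.2° from the x-axis; with |UQ| = 20.9, Q = (21.95, 6.341). ∠UQW = 52.6° gives QW at -44.80° from the x-axis; with |QW| = 21.0, W = (36.85, -8.456). The perpendicularity gives WF at right angles to QW, so WF runs at 45.20°; with |WF| = 23.5, F = (53.41, 8.219). ∠WFD = 118.5° gives FD at 106.7° from the x-axis; with |FD| = 14.3, D = (49.30, 21.92). Then |AD| = |D − A| = 38.53.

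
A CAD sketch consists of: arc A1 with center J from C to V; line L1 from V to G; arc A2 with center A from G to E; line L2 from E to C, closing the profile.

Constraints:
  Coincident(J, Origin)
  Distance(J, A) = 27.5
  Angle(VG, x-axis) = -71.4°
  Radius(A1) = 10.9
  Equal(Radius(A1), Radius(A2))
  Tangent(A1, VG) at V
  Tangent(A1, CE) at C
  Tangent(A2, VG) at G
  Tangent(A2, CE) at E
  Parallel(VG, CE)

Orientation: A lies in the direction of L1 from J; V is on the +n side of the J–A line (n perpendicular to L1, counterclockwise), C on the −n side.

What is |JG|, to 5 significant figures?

29.581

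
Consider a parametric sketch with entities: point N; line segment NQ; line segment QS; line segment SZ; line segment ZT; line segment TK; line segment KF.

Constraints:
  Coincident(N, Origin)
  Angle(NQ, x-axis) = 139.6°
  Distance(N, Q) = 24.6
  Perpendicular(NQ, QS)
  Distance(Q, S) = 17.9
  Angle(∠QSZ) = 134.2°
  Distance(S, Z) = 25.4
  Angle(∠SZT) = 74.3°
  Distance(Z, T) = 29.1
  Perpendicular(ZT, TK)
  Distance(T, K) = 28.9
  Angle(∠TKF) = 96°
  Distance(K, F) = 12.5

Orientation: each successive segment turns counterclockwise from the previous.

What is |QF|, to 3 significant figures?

6.56

N is at the origin; NQ runs at 139.6° with length 24.6, so Q = (-18.7, 15.9). NQ ⟂ QS, so QS runs at -130°; with |QS| = 17.9, S = (-30.3, 2.31). ∠QSZ = 134.2° gives SZ at -84.6° from the x-axis; with |SZ| = 25.4, Z = (-27.9, -23.0). ∠SZT = 74.3° gives ZT at 21.1° from the x-axis; with |ZT| = 29.1, T = (-0.796, -12.5). ZT ⟂ TK, so TK runs at 111°; with |TK| = 28.9, K = (-11.2, 14.5). ∠TKF = 96.0° gives KF at -165° from the x-axis; with |KF| = 12.5, F = (-23.3, 11.2). Then |QF| = |F − Q| = 6.56.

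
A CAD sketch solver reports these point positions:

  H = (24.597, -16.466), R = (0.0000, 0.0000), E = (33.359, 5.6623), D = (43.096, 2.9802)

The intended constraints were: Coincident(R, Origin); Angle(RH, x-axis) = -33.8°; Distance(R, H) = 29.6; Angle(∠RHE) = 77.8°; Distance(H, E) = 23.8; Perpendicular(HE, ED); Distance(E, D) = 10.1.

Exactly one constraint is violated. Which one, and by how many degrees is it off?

Perpendicular(HE, ED) — off by 6.20°.

R = (0.00, 0.00) ✓; RH at -33.80° ✓; |RH| = 29.60 ✓; ∠RHE = 77.80° ✓; |HE| = 23.80 ✓; ∠(HE, ED) = 83.80° ✗; |ED| = 10.10 ✓.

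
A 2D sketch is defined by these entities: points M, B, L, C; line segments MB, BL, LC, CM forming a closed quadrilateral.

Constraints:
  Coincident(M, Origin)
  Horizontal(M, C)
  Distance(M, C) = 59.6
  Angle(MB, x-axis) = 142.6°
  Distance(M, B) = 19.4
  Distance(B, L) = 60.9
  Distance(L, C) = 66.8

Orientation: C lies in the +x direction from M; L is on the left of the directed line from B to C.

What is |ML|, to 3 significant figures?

62.5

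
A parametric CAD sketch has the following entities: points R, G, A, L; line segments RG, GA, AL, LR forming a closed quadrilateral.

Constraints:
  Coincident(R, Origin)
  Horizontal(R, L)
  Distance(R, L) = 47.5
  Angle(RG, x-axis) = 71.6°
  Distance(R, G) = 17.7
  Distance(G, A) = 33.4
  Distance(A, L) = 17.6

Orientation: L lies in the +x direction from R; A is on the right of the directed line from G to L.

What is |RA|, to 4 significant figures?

31.14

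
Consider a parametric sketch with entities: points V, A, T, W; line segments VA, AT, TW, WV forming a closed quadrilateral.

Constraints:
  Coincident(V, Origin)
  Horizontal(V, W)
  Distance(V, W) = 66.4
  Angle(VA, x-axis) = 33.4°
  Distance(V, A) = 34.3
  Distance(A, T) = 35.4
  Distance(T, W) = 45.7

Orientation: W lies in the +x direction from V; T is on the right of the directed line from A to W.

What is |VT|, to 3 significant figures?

28.7

Checks: |AT| = 35.40 ✓; |TW| = 45.70 ✓.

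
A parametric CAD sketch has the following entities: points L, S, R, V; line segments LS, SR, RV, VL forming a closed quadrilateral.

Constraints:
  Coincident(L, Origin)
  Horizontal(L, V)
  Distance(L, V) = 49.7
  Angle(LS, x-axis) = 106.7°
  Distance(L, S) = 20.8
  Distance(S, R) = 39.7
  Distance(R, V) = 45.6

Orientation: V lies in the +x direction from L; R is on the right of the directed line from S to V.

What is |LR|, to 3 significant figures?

19.0

L is at the origin; LV is horizontal with |LV| = 49.7 and V in +x, so V = (49.7, 0). LS runs at 106.7° with |LS| = 20.8, so S = (-5.98, 19.9). R is determined by |SR| = 39.7 and |RV| = 45.6 together: it lies at the intersection of circle(S, 39.7) and circle(V, 45.6). With |SV| = 59.1, the foot of the radical line on SV is 25.3 from S and the perpendicular offset is √(39.7² − 25.3²) = 30.6. Taking the right-of-SV solution: R = (7.55, -17.4).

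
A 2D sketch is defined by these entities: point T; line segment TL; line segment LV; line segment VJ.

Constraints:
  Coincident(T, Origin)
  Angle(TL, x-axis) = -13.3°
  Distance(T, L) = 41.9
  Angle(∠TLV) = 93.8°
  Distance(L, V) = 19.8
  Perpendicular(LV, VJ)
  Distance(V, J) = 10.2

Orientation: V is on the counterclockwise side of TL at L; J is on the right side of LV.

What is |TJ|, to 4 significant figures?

56.70

∠TLV = 93.8°, so LV runs at -13.3° + (180° − 93.8°) = 72.90° from the x-axis; with |LV| = 19.8, V = L + 19.8·(cos 72.90°, sin 72.90°) = (46.60, 9.286). The perpendicularity gives VJ at right angles to LV; with |VJ| = 10.2 on the right of LV, J = V + 10.2·(0.9558, -0.2940) = (56.35, 6.286). Then |TJ| = |J − T| = 56.70.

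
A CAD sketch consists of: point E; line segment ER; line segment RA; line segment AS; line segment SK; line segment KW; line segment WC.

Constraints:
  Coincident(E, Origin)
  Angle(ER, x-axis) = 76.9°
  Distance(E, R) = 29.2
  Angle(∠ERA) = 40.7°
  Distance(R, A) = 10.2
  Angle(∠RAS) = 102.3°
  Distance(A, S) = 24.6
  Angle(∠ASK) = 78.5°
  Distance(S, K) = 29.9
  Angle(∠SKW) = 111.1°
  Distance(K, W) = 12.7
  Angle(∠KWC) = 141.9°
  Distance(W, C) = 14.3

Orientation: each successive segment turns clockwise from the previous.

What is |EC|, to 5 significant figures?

42.409

E is at the origin; ER runs at 76.9° with length 29.2, so R = (6.6182, 28.440). ∠ERA = 40.7° gives RA at -62.400° from the x-axis; with |RA| = 10.2, A = (11.344, 19.401). ∠RAS = 102.3° gives AS at -140.10° from the x-axis; with |AS| = 24.6, S = (-7.5284, 3.6212). ∠ASK = 78.5° gives SK at 118.40° from the x-axis; with |SK| = 29.9, K = (-21.750, 29.923). ∠SKW = 111.1° gives KW at 49.500° from the x-axis; with |KW| = 12.7, W = (-13.502, 39.580). ∠KWC = 141.9° gives WC at 11.400° from the x-axis; with |WC| = 14.3, C = (0.51628, 42.406). Then |EC| = |C − E| = 42.409.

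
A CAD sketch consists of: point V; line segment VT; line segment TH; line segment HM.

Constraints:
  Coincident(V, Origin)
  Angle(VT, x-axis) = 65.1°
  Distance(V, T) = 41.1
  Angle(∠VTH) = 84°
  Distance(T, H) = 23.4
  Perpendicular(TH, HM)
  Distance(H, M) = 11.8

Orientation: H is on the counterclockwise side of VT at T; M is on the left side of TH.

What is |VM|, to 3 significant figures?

34.8

V is at the origin; VT runs at 65.1° with length 41.1, so T = 41.1·(cos 65.1°, sin 65.1°) = (17.3, 37.3). ∠VTH = 84.0°, so TH runs at 65.1° + (180° − 84.0°) = 161° from the x-axis; with |TH| = 23.4, H = T + 23.4·(cos 161°, sin 161°) = (-4.83, 44.9). The perpendicularity gives HM at right angles to TH; with |HM| = 11.8 on the left of TH, M = H + 11.8·(-0.324, -0.946) = (-8.66, 33.7). Then |VM| = |M − V| = 34.8.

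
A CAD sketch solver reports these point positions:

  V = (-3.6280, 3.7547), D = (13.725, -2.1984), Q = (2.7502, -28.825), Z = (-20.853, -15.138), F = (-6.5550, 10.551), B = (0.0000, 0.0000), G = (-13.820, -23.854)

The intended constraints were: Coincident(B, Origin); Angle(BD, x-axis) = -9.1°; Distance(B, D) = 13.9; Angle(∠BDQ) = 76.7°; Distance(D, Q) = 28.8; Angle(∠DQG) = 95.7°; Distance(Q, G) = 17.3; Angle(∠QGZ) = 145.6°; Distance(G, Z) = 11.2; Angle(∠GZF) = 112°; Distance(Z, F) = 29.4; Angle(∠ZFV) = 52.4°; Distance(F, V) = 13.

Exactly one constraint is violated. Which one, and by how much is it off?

Distance(F, V) = 13 — off by 5.60.

B = (0.00, 0.00) ✓; BD at -9.100° ✓; |BD| = 13.90 ✓; ∠BDQ = 76.70° ✓; |DQ| = 28.80 ✓; ∠DQG = 95.70° ✓; |QG| = 17.30 ✓; ∠QGZ = 145.6° ✓; |GZ| = 11.20 ✓; ∠GZF = 112.0° ✓; |ZF| = 29.40 ✓; ∠ZFV = 52.40° ✓; |FV| = 7.400 ✗.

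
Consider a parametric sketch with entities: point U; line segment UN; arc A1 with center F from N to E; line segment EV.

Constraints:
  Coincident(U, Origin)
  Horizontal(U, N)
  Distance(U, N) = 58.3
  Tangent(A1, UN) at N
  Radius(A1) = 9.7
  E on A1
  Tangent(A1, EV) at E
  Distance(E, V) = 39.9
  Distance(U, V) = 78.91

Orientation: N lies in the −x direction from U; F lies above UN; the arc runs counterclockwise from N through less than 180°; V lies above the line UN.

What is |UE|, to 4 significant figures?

50.57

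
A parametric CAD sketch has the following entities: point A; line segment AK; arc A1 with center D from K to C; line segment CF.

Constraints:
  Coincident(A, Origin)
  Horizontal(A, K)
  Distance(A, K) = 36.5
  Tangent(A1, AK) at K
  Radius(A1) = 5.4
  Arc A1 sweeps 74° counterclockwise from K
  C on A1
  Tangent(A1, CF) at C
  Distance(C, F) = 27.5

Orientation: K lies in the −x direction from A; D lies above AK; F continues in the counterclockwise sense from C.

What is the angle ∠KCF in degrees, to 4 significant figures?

143.0°

A is at the origin; AK is horizontal with |AK| = 36.5 and K on the −x side, so K = (-36.50, 0.000). Since A1 is tangent to AK there, DK ⟂ AK, so D = K + (0, 5.4) = (-36.50, 5.400). On A1, K sits at bearing -90° from D; a 74° counterclockwise sweep puts C at bearing -16°, so C = D + 5.4·(cos -16°, sin -16°) = (-31.31, 3.912). A1 meets CF tangentially, so DC is at right angles to CF, so CF runs along (−sin -16°, cos -16°); with |CF| = 27.5, F = (-23.73, 30.35). Then cos ∠KCF = CK·CF / (|CK||CF|), giving 143.0°.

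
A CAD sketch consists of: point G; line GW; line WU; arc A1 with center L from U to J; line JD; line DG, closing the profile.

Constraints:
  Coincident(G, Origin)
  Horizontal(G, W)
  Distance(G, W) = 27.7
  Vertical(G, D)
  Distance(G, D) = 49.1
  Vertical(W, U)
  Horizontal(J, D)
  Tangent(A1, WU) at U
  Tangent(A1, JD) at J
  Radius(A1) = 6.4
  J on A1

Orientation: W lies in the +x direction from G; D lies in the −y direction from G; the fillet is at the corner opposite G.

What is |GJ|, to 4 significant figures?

53.52

G is at the origin; G and W share the same y with |GW| = 27.7 and W on the +x side, so W = (27.70, 0.000). GD is vertical with |GD| = 49.1 and D on the −y side, so D = (0.000, -49.10). The virtual corner opposite G is at (27.70, -49.10). The tangent condition forces LU to be normal to WU and tangency of A1 to JD means the radius LJ is perpendicular to JD, with radius 6.4, so the center L sits 6.4 in from both sides at L = (21.30, -42.70). That places the tangent points at U = (27.70, -42.70) on WU and J = (21.30, -49.10) on JD. Then |GJ| = |J − G| = 53.52.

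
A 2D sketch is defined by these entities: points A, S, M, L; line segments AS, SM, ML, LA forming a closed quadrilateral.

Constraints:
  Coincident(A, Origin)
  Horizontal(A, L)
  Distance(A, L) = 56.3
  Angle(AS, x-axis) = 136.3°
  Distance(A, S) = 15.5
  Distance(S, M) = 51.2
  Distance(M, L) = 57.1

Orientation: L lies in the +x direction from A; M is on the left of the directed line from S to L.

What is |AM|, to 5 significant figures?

53.366

A is at the origin; A and L share the same y with |AL| = 56.3 and L in +x, so L = (56.3, 0). AS runs at 136.3° with |AS| = 15.5, so S = (-11.206, 10.709). M is determined by |SM| = 51.2 and |ML| = 57.1 together: it lies at the intersection of circle(S, 51.2) and circle(L, 57.1). With |SL| = 68.350, the foot of the radical line on SL is 29.501 from S and the perpendicular offset is √(51.2² − 29.501²) = 41.847. Taking the left-of-SL solution: M = (24.487, 47.417).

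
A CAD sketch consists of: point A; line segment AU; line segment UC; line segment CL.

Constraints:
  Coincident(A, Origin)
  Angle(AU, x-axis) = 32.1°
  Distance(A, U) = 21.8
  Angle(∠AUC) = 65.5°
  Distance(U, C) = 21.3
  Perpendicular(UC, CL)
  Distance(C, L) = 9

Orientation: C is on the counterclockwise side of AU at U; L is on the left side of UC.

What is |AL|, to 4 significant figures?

16.36

A is at the origin; AU runs at 32.1° with length 21.8, so U = 21.8·(cos 32.1°, sin 32.1°) = (18.47, 11.58). ∠AUC = 65.5°, so UC runs at 32.1° + (180° − 65.5°) = 146.6° from the x-axis; with |UC| = 21.3, C = U + 21.3·(cos 146.6°, sin 146.6°) = (0.6850, 23.31). UC is perpendicular to CL; with |CL| = 9.0 on the left of UC, L = C + 9.0·(-0.5505, -0.8348) = (-4.269, 15.80). Then |AL| = |L − A| = 16.36.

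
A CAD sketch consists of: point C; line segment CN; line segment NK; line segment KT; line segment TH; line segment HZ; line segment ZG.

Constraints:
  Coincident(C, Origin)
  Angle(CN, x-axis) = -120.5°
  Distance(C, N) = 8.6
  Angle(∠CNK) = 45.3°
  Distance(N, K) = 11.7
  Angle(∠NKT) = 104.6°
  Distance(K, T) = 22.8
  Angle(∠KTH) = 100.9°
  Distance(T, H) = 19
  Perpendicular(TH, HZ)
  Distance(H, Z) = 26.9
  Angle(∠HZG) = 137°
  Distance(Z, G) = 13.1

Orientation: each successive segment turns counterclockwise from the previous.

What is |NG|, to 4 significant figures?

9.827

C is at the origin; CN runs at -120.5° with length 8.6, so N = (-4.365, -7.410). ∠CNK = 45.3° gives NK at 14.20° from the x-axis; with |NK| = 11.7, K = (6.978, -4.540). ∠NKT = 104.6° gives KT at 89.60° from the x-axis; with |KT| = 22.8, T = (7.137, 18.26). ∠KTH = 100.9° gives TH at 168.7° from the x-axis; with |TH| = 19.0, H = (-11.49, 21.98). TH ⟂ HZ, so HZ runs at -101.3°; with |HZ| = 26.9, Z = (-16.77, -4.396). ∠HZG = 137.0° gives ZG at -58.30° from the x-axis; with |ZG| = 13.1, G = (-9.882, -15.54). Then |NG| = |G − N| = 9.827.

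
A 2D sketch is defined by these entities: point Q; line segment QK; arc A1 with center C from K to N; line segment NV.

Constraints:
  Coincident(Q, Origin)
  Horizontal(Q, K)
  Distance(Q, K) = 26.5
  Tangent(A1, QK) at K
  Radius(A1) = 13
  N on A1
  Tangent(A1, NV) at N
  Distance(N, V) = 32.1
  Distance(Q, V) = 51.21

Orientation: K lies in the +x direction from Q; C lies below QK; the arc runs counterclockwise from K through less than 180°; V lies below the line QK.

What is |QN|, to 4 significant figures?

20.81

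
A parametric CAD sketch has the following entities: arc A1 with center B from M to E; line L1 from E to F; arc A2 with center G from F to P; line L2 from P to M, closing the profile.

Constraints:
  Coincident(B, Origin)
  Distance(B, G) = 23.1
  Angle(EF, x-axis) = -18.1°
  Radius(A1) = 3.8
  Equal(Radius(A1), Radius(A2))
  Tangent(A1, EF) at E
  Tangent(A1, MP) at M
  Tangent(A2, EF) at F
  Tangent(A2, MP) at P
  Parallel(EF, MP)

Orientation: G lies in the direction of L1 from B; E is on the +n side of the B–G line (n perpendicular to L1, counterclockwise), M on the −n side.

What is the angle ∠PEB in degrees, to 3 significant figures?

71.8°

Tangency of A1 to both parallel lines with radius 3.8 puts E and M at B ± 3.8·n: E = (1.18, 3.61), M = (-1.18, -3.61). Equal radii place F and P the same way about G: F = G + 3.8·n = (23.1, -3.56), P = G − 3.8·n = (20.8, -10.8). Then cos ∠PEB = EP·EB / (|EP||EB|), giving 71.8°.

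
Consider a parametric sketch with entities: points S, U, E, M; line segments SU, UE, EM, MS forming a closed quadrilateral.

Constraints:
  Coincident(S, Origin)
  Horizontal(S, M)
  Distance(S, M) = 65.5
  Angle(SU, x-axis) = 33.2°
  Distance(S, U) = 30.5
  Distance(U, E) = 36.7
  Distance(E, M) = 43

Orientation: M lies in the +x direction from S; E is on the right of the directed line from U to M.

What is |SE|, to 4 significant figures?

33.90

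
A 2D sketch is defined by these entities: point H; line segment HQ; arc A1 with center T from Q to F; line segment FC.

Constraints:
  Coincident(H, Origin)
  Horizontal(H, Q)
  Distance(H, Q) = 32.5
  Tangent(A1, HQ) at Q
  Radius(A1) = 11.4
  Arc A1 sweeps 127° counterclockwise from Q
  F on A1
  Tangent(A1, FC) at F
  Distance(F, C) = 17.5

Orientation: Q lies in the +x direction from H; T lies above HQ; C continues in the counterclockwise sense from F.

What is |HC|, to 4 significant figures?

44.77

H is at the origin; H and Q share the same y with |HQ| = 32.5 and Q on the +x side, so Q = (32.50, 0.000). Tangency of A1 to HQ means the radius TQ is perpendicular to HQ, so T = Q + (0, 11.4) = (32.50, 11.40). On A1, Q sits at bearing -90° from T; a 127° counterclockwise sweep puts F at bearing 37°, so F = T + 11.4·(cos 37°, sin 37°) = (41.60, 18.26). The tangent condition forces TF to be normal to FC, so FC runs along (−sin 37°, cos 37°); with |FC| = 17.5, C = (31.07, 32.24). Then |HC| = |C − H| = 44.77.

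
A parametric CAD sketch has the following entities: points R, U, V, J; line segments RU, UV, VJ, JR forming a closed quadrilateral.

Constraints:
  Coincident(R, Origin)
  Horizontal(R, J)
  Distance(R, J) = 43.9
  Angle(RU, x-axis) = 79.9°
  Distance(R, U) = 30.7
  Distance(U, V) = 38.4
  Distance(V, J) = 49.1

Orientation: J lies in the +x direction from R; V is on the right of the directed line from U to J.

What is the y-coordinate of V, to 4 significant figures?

-6.822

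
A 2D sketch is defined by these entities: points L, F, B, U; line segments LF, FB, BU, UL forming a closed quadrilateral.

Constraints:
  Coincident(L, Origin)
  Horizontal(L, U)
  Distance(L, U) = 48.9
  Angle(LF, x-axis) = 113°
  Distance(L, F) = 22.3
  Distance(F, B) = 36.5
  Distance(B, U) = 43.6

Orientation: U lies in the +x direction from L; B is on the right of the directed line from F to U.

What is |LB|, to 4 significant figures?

14.26

L is at the origin; L and U share the same y with |LU| = 48.9 and U in +x, so U = (48.9, 0). LF runs at 113.0° with |LF| = 22.3, so F = (-8.713, 20.53). B is determined by |FB| = 36.5 and |BU| = 43.6 together: it lies at the intersection of circle(F, 36.5) and circle(U, 43.6). With |FU| = 61.16, the foot of the radical line on FU is 25.93 from F and the perpendicular offset is √(36.5² − 25.93²) = 25.69. Taking the right-of-FU solution: B = (7.092, -12.37).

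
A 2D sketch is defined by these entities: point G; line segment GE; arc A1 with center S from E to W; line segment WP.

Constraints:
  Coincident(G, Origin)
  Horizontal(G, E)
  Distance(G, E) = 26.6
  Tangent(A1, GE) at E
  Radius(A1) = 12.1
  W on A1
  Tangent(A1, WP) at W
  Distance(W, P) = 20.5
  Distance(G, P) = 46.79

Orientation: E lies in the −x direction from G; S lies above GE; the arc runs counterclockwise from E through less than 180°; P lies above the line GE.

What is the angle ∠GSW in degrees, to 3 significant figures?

64.1°

G is at the origin; G and E share the same y with |GE| = 26.6 and E on the −x side, so E = (-26.6, 0.00). A1 meets GE tangentially, so SE is at right angles to GE, so S = E + (0, 12.1) = (-26.6, 12.1). Since SW ⟂ WP (tangency), |SP| = √(12.1² + 20.5²) = 23.8 regardless of where W sits on A1. So P lies on both circle(G, 46.79) and circle(S, 23.8); the above-GE intersection is P = (-30.4, 35.6). W is the foot of the tangent from P: W = (-17.3, 19.8).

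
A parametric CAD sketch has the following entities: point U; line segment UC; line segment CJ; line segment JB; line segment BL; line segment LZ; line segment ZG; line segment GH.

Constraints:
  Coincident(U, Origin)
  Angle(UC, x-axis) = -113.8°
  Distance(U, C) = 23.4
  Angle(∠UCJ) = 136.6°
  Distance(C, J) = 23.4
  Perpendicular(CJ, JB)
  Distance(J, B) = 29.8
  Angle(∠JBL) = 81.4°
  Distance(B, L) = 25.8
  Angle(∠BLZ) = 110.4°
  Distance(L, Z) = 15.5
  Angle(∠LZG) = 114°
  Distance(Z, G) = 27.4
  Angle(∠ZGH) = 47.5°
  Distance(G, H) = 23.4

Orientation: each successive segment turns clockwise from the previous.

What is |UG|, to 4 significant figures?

40.09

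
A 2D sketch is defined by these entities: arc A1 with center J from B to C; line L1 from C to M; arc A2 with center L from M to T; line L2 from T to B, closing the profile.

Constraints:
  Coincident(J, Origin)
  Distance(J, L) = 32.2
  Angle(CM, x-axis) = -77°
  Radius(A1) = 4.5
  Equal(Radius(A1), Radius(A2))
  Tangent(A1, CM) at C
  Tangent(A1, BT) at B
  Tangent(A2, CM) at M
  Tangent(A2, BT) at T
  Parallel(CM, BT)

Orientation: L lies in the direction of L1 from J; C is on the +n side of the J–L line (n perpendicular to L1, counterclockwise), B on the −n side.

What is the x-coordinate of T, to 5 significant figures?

2.8588

The slot axis is L1's direction at -77.0°, so u = (cos -77.0°, sin -77.0°) = (0.22495, -0.97437) and n = (−sin -77.0°, cos -77.0°) = (0.97437, 0.22495). J is at the origin and L lies 32.2 along u from J, so L = 32.2·u = (7.2434, -31.375). Tangency of A1 to both parallel lines with radius 4.5 puts C and B at J ± 4.5·n: C = (4.3847, 1.0123), B = (-4.3847, -1.0123). Equal radii place M and T the same way about L: M = L + 4.5·n = (11.628, -30.362), T = L − 4.5·n = (2.8588, -32.387). So T.x = 2.8588.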